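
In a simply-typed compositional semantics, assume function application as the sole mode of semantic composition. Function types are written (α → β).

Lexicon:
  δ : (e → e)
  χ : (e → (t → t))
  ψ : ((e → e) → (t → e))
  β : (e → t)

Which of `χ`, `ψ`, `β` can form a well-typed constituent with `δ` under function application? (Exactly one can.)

χ : (e → (t → t)) — does not combine with δ.
ψ — combines: ψ : ((e → e) → (t → e)) takes δ : (e → e) as argument, giving (t → e).
β : (e → t) — does not combine with δ.

ψ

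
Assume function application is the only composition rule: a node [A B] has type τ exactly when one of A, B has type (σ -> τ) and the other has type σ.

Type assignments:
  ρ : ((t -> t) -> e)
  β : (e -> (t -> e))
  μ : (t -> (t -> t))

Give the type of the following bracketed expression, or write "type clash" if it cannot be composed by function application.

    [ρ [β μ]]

type clash

[β μ]: (e -> (t -> e)) with (t -> (t -> t)) — neither is a function whose domain matches the other; composition fails here.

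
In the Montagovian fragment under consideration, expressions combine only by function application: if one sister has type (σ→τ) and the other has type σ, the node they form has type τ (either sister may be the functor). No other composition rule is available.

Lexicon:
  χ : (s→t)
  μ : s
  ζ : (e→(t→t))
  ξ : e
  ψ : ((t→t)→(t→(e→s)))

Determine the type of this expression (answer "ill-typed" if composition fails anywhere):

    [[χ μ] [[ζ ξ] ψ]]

(e→s)

[χ μ] — χ of type (s→t) combines with μ of type s: type t.
[ζ ξ] — ζ of type (e→(t→t)) combines with ξ of type e: type (t→t).
[[ζ ξ] ψ] — ψ of type ((t→t)→(t→(e→s))) combines with [ζ ξ] of type (t→t): type (t→(e→s)).
[[χ μ] [[ζ ξ] ψ]] — [[ζ ξ] ψ] of type (t→(e→s)) combines with [χ μ] of type t: type (e→s).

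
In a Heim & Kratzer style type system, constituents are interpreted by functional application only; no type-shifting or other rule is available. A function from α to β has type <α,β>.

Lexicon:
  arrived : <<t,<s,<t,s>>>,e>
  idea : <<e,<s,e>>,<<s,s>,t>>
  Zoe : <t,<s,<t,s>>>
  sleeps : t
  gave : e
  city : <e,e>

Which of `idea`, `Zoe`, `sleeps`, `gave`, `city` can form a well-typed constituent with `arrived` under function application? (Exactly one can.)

idea : <<e,<s,e>>,<<s,s>,t>> — arrived needs <t,<s,<t,s>>>; idea needs <e,<s,e>>; neither fits.
Zoe — combines: arrived : <<t,<s,<t,s>>>,e> takes Zoe : <t,<s,<t,s>>> as argument, giving e.
sleeps : t — arrived needs <t,<s,<t,s>>>; sleeps needs nothing (atomic); neither fits.
gave : e — arrived needs <t,<s,<t,s>>>; gave needs nothing (atomic); neither fits.
city : <e,e> — arrived needs <t,<s,<t,s>>>; city needs e; neither fits.

Zoe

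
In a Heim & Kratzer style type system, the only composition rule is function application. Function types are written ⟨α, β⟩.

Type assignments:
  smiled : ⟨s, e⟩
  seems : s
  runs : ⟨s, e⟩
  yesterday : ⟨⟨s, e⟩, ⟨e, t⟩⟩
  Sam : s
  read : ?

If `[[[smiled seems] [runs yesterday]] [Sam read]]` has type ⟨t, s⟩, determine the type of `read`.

[[[smiled seems] [runs yesterday]] [Sam read]] is required to be ⟨t, s⟩. [[smiled seems] [runs yesterday]] : t cannot yield ⟨t, s⟩ as functor, so [Sam read] : ⟨t, ⟨t, s⟩⟩.
[Sam read] is required to be ⟨t, ⟨t, s⟩⟩. Sam : s cannot yield ⟨t, ⟨t, s⟩⟩ as functor, so read : ⟨s, ⟨t, ⟨t, s⟩⟩⟩.

⟨s, ⟨t, ⟨t, s⟩⟩⟩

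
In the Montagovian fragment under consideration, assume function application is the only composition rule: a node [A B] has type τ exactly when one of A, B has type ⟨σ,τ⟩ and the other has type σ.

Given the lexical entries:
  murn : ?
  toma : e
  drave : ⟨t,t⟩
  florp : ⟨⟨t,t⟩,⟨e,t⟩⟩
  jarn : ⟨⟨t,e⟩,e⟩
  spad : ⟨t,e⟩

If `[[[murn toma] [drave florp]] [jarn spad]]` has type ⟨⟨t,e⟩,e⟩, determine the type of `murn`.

For [[[murn toma] [drave florp]] [jarn spad]] to have type ⟨⟨t,e⟩,e⟩ with [jarn spad] of type e, [[murn toma] [drave florp]] must be the function: [[murn toma] [drave florp]] : ⟨e,⟨⟨t,e⟩,e⟩⟩.
For [[murn toma] [drave florp]] to have type ⟨e,⟨⟨t,e⟩,e⟩⟩ with [drave florp] of type ⟨e,t⟩, [murn toma] must be the function: [murn toma] : ⟨⟨e,t⟩,⟨e,⟨⟨t,e⟩,e⟩⟩⟩.
For [murn toma] to have type ⟨⟨e,t⟩,⟨e,⟨⟨t,e⟩,e⟩⟩⟩ with toma of type e, murn must be the function: murn : ⟨e,⟨⟨e,t⟩,⟨e,⟨⟨t,e⟩,e⟩⟩⟩⟩.

⟨e,⟨⟨e,t⟩,⟨e,⟨⟨t,e⟩,e⟩⟩⟩⟩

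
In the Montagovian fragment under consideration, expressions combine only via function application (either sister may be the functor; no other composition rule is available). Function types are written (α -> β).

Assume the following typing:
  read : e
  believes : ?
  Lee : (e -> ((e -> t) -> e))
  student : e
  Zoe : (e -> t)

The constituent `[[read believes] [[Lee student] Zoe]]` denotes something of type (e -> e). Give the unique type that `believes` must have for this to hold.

(e -> (e -> (e -> e)))

[[read believes] [[Lee student] Zoe]] is required to be (e -> e). [[Lee student] Zoe] : e cannot yield (e -> e) as functor, so [read believes] : (e -> (e -> e)).
[read believes] is required to be (e -> (e -> e)). read : e cannot yield (e -> (e -> e)) as functor, so believes : (e -> (e -> (e -> e))).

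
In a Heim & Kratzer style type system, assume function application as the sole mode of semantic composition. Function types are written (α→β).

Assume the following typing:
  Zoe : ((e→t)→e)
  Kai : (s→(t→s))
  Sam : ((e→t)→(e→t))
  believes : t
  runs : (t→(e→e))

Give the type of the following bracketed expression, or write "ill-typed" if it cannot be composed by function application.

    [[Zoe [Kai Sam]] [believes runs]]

ill-typed

At [Kai Sam]: neither (s→(t→s)) nor ((e→t)→(e→t)) can take the other as argument; the node is ill-typed.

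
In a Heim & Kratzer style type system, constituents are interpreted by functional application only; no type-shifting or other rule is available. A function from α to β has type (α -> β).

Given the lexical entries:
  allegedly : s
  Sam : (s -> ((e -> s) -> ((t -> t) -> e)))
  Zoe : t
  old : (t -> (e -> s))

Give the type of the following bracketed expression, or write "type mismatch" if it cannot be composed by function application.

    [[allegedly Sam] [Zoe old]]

[allegedly Sam] — Sam of type (s -> ((e -> s) -> ((t -> t) -> e))) combines with allegedly of type s: type ((e -> s) -> ((t -> t) -> e)).
[Zoe old] — old of type (t -> (e -> s)) combines with Zoe of type t: type (e -> s).
[[allegedly Sam] [Zoe old]] — [allegedly Sam] of type ((e -> s) -> ((t -> t) -> e)) combines with [Zoe old] of type (e -> s): type ((t -> t) -> e).

((t -> t) -> e)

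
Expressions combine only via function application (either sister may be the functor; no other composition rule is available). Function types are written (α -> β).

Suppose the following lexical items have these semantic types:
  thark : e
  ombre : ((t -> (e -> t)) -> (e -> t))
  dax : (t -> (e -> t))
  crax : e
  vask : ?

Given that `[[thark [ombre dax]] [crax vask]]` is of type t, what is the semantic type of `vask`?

(e -> (t -> t))

At [[thark [ombre dax]] [crax vask]] (required: t): [thark [ombre dax]] is t, which is not a function with range t; hence [crax vask] is the functor — type (t -> t).
At [crax vask] (required: (t -> t)): crax is e, which is not a function with range (t -> t); hence vask is the functor — type (e -> (t -> t)).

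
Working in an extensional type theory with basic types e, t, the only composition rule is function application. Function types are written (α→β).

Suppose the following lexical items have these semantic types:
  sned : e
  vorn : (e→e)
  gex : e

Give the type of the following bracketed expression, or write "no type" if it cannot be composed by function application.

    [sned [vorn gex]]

[vorn gex]: vorn is (e→e), gex is e; result e.
[sned [vorn gex]]: e with e — neither is a function whose domain matches the other; composition fails here.

no type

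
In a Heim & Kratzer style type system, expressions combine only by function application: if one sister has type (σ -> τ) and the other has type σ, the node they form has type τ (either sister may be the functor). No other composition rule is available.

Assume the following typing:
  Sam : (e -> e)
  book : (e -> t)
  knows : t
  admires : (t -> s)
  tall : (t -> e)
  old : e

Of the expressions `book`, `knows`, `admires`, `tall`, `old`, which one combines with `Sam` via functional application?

old

book : (e -> t) — does not combine with Sam.
knows : t — does not combine with Sam.
admires : (t -> s) — does not combine with Sam.
tall : (t -> e) — does not combine with Sam.
old — combines: Sam : (e -> e) takes old : e as argument, giving e.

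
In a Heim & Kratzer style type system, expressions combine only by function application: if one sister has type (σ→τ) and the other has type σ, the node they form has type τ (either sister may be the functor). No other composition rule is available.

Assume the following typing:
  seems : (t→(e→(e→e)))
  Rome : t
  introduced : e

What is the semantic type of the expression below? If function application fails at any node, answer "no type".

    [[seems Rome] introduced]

[seems Rome] — seems of type (t→(e→(e→e))) combines with Rome of type t: type (e→(e→e)).
[[seems Rome] introduced] — [seems Rome] of type (e→(e→e)) combines with introduced of type e: type (e→e).

(e→e)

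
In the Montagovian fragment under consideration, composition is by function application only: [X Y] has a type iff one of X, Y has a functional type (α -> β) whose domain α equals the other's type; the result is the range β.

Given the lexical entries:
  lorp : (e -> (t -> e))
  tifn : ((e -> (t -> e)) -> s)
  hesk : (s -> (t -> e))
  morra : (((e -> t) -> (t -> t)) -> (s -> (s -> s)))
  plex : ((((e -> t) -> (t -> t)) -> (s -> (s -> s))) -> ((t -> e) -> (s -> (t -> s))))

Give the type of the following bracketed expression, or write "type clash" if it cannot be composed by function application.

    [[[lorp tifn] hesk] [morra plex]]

(s -> (t -> s))

[lorp tifn]: functor tifn : ((e -> (t -> e)) -> s), argument lorp : (e -> (t -> e)); result s.
[[lorp tifn] hesk]: functor hesk : (s -> (t -> e)), argument [lorp tifn] : s; result (t -> e).
[morra plex]: functor plex : ((((e -> t) -> (t -> t)) -> (s -> (s -> s))) -> ((t -> e) -> (s -> (t -> s)))), argument morra : (((e -> t) -> (t -> t)) -> (s -> (s -> s))); result ((t -> e) -> (s -> (t -> s))).
[[[lorp tifn] hesk] [morra plex]]: functor [morra plex] : ((t -> e) -> (s -> (t -> s))), argument [[lorp tifn] hesk] : (t -> e); result (s -> (t -> s)).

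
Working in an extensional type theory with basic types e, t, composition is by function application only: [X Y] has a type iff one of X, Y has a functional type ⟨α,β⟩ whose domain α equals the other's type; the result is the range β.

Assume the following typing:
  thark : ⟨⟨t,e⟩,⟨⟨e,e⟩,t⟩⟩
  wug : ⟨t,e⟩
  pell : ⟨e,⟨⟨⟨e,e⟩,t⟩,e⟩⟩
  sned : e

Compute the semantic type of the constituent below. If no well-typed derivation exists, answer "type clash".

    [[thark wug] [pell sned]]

[thark wug]: thark is ⟨⟨t,e⟩,⟨⟨e,e⟩,t⟩⟩, wug is ⟨t,e⟩; result ⟨⟨e,e⟩,t⟩.
[pell sned]: pell is ⟨e,⟨⟨⟨e,e⟩,t⟩,e⟩⟩, sned is e; result ⟨⟨⟨e,e⟩,t⟩,e⟩.
[[thark wug] [pell sned]]: [pell sned] is ⟨⟨⟨e,e⟩,t⟩,e⟩, [thark wug] is ⟨⟨e,e⟩,t⟩; result e.

e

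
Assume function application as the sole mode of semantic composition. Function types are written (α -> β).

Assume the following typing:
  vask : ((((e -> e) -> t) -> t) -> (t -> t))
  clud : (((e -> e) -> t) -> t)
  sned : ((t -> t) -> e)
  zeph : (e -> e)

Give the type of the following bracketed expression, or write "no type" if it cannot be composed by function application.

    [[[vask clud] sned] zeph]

[vask clud] — vask of type ((((e -> e) -> t) -> t) -> (t -> t)) combines with clud of type (((e -> e) -> t) -> t): type (t -> t).
[[vask clud] sned] — sned of type ((t -> t) -> e) combines with [vask clud] of type (t -> t): type e.
[[[vask clud] sned] zeph] — zeph of type (e -> e) combines with [[vask clud] sned] of type e: type e.

e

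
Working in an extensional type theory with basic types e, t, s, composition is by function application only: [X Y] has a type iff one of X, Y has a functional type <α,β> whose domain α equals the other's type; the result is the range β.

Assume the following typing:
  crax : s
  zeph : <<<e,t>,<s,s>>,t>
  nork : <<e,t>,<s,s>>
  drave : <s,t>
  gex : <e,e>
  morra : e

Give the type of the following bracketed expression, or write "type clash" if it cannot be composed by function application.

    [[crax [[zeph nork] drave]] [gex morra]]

type clash

[zeph nork]: functor zeph : <<<e,t>,<s,s>>,t>, argument nork : <<e,t>,<s,s>>; result t.
At [[zeph nork] drave]: neither t nor <s,t> can take the other as argument; the node is ill-typed.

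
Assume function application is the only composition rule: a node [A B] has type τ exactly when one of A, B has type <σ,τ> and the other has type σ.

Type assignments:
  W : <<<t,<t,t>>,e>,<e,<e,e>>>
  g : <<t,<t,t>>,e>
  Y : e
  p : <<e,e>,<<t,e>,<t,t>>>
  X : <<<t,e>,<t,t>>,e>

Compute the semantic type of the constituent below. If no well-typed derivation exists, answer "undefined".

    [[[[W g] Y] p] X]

[W g]: W is <<<t,<t,t>>,e>,<e,<e,e>>>, g is <<t,<t,t>>,e>; result <e,<e,e>>.
[[W g] Y]: [W g] is <e,<e,e>>, Y is e; result <e,e>.
[[[W g] Y] p]: p is <<e,e>,<<t,e>,<t,t>>>, [[W g] Y] is <e,e>; result <<t,e>,<t,t>>.
[[[[W g] Y] p] X]: X is <<<t,e>,<t,t>>,e>, [[[W g] Y] p] is <<t,e>,<t,t>>; result e.

e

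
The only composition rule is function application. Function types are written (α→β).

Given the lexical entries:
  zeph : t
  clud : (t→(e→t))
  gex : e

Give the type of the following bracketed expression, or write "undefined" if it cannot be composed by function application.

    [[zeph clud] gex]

t

[zeph clud]: clud is (t→(e→t)), zeph is t; result (e→t).
[[zeph clud] gex]: [zeph clud] is (e→t), gex is e; result t.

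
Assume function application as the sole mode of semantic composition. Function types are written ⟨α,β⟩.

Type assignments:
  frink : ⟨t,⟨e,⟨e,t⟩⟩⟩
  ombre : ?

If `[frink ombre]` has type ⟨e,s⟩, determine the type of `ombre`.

⟨⟨t,⟨e,⟨e,t⟩⟩⟩,⟨e,s⟩⟩

[frink ombre] is required to be ⟨e,s⟩. frink : ⟨t,⟨e,⟨e,t⟩⟩⟩ cannot yield ⟨e,s⟩ as functor, so ombre : ⟨⟨t,⟨e,⟨e,t⟩⟩⟩,⟨e,s⟩⟩.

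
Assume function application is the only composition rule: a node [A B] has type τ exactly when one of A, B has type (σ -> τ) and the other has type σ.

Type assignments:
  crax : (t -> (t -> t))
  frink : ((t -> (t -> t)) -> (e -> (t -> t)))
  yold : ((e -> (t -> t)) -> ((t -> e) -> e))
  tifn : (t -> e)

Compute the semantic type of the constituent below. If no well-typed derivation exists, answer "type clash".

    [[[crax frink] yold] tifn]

[crax frink] — frink of type ((t -> (t -> t)) -> (e -> (t -> t))) combines with crax of type (t -> (t -> t)): type (e -> (t -> t)).
[[crax frink] yold] — yold of type ((e -> (t -> t)) -> ((t -> e) -> e)) combines with [crax frink] of type (e -> (t -> t)): type ((t -> e) -> e).
[[[crax frink] yold] tifn] — [[crax frink] yold] of type ((t -> e) -> e) combines with tifn of type (t -> e): type e.

e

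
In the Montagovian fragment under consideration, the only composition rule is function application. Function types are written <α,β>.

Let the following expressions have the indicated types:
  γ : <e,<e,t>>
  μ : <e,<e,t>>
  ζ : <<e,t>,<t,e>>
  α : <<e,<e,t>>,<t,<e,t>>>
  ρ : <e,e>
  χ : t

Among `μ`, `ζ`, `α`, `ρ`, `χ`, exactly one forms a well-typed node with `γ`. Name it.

μ : <e,<e,t>> — neither side's domain matches the other.
ζ : <<e,t>,<t,e>> — neither side's domain matches the other.
α — combines: α : <<e,<e,t>>,<t,<e,t>>> takes γ : <e,<e,t>> as argument, giving <t,<e,t>>.
ρ : <e,e> — neither side's domain matches the other.
χ : t — neither side's domain matches the other.

α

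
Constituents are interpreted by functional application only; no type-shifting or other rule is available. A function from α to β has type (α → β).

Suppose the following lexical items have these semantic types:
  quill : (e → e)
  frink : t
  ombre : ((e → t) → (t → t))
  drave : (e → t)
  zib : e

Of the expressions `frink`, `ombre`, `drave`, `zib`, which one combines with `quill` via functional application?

zib

frink : t — quill needs e; frink needs nothing (atomic); neither fits.
ombre : ((e → t) → (t → t)) — quill needs e; ombre needs (e → t); neither fits.
drave : (e → t) — quill needs e; drave needs e; neither fits.
zib — combines: quill : (e → e) takes zib : e as argument, giving e.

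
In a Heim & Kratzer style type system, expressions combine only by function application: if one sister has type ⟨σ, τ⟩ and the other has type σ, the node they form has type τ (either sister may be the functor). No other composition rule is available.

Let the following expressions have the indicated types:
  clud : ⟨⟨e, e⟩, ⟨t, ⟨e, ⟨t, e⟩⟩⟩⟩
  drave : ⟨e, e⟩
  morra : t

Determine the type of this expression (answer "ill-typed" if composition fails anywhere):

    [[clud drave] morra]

[clud drave]: functor clud : ⟨⟨e, e⟩, ⟨t, ⟨e, ⟨t, e⟩⟩⟩⟩, argument drave : ⟨e, e⟩; result ⟨t, ⟨e, ⟨t, e⟩⟩⟩.
[[clud drave] morra]: functor [clud drave] : ⟨t, ⟨e, ⟨t, e⟩⟩⟩, argument morra : t; result ⟨e, ⟨t, e⟩⟩.

⟨e, ⟨t, e⟩⟩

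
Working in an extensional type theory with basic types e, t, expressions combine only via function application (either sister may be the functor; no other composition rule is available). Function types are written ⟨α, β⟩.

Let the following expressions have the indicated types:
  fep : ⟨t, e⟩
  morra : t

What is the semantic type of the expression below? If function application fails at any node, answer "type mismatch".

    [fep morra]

At [fep morra], fep : ⟨t, e⟩ takes morra : t, giving e.

e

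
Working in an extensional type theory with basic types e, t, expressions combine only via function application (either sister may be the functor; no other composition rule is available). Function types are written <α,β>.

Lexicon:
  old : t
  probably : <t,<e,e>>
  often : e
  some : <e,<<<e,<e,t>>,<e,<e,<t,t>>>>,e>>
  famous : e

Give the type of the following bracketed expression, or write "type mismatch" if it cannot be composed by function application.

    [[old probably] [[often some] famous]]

type mismatch

[old probably]: probably is <t,<e,e>>, old is t; result <e,e>.
[often some]: some is <e,<<<e,<e,t>>,<e,<e,<t,t>>>>,e>>, often is e; result <<<e,<e,t>>,<e,<e,<t,t>>>>,e>.
[[often some] famous]: <<<e,<e,t>>,<e,<e,<t,t>>>>,e> and e cannot combine by function application — type clash.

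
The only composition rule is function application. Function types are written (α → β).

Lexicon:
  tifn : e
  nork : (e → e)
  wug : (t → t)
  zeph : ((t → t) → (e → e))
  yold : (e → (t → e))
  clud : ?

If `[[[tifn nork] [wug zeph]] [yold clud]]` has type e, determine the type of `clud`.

[[[tifn nork] [wug zeph]] [yold clud]] must have type e. The sister [[tifn nork] [wug zeph]] has type e; that is not a function onto e, so [yold clud] must be the functor, of type (e → e).
[yold clud] must have type (e → e). The sister yold has type (e → (t → e)); that is not a function onto (e → e), so clud must be the functor, of type ((e → (t → e)) → (e → e)).

((e → (t → e)) → (e → e))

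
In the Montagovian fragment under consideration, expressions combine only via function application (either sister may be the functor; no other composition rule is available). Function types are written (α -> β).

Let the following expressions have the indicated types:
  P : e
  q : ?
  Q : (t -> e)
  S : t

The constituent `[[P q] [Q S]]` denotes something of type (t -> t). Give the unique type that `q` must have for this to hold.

(e -> (e -> (t -> t)))

At [[P q] [Q S]] (required: (t -> t)): [Q S] is e, which is not a function with range (t -> t); hence [P q] is the functor — type (e -> (t -> t)).
At [P q] (required: (e -> (t -> t))): P is e, which is not a function with range (e -> (t -> t)); hence q is the functor — type (e -> (e -> (t -> t))).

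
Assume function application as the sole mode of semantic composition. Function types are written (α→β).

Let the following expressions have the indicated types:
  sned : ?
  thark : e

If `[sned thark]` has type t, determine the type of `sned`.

At [sned thark] (required: t): thark is e, which is not a function with range t; hence sned is the functor — type (e→t).

(e→t)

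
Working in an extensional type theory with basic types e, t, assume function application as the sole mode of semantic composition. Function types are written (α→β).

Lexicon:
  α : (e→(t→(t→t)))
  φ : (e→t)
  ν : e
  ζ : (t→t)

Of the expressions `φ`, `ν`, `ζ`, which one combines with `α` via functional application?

ν

φ : (e→t) — does not combine with α.
ν — combines: α : (e→(t→(t→t))) takes ν : e as argument, giving (t→(t→t)).
ζ : (t→t) — does not combine with α.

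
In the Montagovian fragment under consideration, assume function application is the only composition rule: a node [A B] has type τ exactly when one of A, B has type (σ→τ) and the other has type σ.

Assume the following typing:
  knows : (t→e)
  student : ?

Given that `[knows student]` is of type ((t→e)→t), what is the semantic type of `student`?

[knows student] is required to be ((t→e)→t). knows : (t→e) cannot yield ((t→e)→t) as functor, so student : ((t→e)→((t→e)→t)).

((t→e)→((t→e)→t))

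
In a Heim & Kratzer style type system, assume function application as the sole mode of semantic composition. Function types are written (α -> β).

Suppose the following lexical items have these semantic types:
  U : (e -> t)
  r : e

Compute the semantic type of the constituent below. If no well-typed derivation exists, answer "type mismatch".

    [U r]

[U r]: U is (e -> t), r is e; result t.

t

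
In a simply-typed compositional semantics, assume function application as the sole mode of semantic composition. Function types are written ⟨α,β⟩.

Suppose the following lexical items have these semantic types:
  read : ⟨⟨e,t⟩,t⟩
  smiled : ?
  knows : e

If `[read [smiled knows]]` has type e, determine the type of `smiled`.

⟨e,⟨⟨⟨e,t⟩,t⟩,e⟩⟩

[read [smiled knows]] must have type e. The sister read has type ⟨⟨e,t⟩,t⟩; that is not a function onto e, so [smiled knows] must be the functor, of type ⟨⟨⟨e,t⟩,t⟩,e⟩.
[smiled knows] must have type ⟨⟨⟨e,t⟩,t⟩,e⟩. The sister knows has type e; that is not a function onto ⟨⟨⟨e,t⟩,t⟩,e⟩, so smiled must be the functor, of type ⟨e,⟨⟨⟨e,t⟩,t⟩,e⟩⟩.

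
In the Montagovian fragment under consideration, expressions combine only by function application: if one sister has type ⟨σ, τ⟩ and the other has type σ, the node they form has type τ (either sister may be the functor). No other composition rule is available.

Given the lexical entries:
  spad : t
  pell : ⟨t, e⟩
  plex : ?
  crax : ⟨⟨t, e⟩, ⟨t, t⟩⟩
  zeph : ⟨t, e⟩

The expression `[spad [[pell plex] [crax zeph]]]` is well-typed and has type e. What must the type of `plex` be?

[spad [[pell plex] [crax zeph]]] must have type e. The sister spad has type t; that is not a function onto e, so [[pell plex] [crax zeph]] must be the functor, of type ⟨t, e⟩.
[[pell plex] [crax zeph]] must have type ⟨t, e⟩. The sister [crax zeph] has type ⟨t, t⟩; that is not a function onto ⟨t, e⟩, so [pell plex] must be the functor, of type ⟨⟨t, t⟩, ⟨t, e⟩⟩.
[pell plex] must have type ⟨⟨t, t⟩, ⟨t, e⟩⟩. The sister pell has type ⟨t, e⟩; that is not a function onto ⟨⟨t, t⟩, ⟨t, e⟩⟩, so plex must be the functor, of type ⟨⟨t, e⟩, ⟨⟨t, t⟩, ⟨t, e⟩⟩⟩.

⟨⟨t, e⟩, ⟨⟨t, t⟩, ⟨t, e⟩⟩⟩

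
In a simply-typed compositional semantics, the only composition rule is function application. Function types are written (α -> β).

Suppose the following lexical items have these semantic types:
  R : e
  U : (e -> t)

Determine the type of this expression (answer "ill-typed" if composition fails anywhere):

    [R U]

t

[R U]: functor U : (e -> t), argument R : e; result t.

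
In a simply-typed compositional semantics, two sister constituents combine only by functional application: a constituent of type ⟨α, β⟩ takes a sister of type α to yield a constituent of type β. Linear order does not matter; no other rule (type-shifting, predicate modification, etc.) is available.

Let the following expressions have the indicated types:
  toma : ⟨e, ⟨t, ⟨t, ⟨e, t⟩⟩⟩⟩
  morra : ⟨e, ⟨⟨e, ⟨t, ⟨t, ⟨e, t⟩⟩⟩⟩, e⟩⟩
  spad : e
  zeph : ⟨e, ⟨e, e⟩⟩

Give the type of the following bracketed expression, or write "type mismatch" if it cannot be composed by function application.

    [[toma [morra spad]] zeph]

⟨e, e⟩

[morra spad] — morra of type ⟨e, ⟨⟨e, ⟨t, ⟨t, ⟨e, t⟩⟩⟩⟩, e⟩⟩ combines with spad of type e: type ⟨⟨e, ⟨t, ⟨t, ⟨e, t⟩⟩⟩⟩, e⟩.
[toma [morra spad]] — [morra spad] of type ⟨⟨e, ⟨t, ⟨t, ⟨e, t⟩⟩⟩⟩, e⟩ combines with toma of type ⟨e, ⟨t, ⟨t, ⟨e, t⟩⟩⟩⟩: type e.
[[toma [morra spad]] zeph] — zeph of type ⟨e, ⟨e, e⟩⟩ combines with [toma [morra spad]] of type e: type ⟨e, e⟩.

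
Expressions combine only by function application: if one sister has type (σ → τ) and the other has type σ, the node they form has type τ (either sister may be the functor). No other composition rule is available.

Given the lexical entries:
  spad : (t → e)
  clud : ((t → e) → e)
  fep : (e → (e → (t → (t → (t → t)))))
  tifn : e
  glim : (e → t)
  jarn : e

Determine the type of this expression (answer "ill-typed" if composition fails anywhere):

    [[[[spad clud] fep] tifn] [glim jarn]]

(t → (t → t))

[spad clud] — clud of type ((t → e) → e) combines with spad of type (t → e): type e.
[[spad clud] fep] — fep of type (e → (e → (t → (t → (t → t))))) combines with [spad clud] of type e: type (e → (t → (t → (t → t)))).
[[[spad clud] fep] tifn] — [[spad clud] fep] of type (e → (t → (t → (t → t)))) combines with tifn of type e: type (t → (t → (t → t))).
[glim jarn] — glim of type (e → t) combines with jarn of type e: type t.
[[[[spad clud] fep] tifn] [glim jarn]] — [[[spad clud] fep] tifn] of type (t → (t → (t → t))) combines with [glim jarn] of type t: type (t → (t → t)).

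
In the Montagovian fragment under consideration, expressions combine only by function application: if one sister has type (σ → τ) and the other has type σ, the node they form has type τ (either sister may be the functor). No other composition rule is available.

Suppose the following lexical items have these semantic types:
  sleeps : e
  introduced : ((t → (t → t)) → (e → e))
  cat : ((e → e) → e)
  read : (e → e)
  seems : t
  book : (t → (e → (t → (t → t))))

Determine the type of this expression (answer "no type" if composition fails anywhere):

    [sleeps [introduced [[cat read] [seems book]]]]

[cat read]: functor cat : ((e → e) → e), argument read : (e → e); result e.
[seems book]: functor book : (t → (e → (t → (t → t)))), argument seems : t; result (e → (t → (t → t))).
[[cat read] [seems book]]: functor [seems book] : (e → (t → (t → t))), argument [cat read] : e; result (t → (t → t)).
[introduced [[cat read] [seems book]]]: functor introduced : ((t → (t → t)) → (e → e)), argument [[cat read] [seems book]] : (t → (t → t)); result (e → e).
[sleeps [introduced [[cat read] [seems book]]]]: functor [introduced [[cat read] [seems book]]] : (e → e), argument sleeps : e; result e.

e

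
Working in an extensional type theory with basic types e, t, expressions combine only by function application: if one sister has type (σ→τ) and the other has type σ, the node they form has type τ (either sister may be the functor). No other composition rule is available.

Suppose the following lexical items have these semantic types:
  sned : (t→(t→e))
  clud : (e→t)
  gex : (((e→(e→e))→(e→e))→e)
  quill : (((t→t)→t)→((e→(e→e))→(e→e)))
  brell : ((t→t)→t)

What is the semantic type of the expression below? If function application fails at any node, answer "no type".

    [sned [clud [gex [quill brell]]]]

(t→e)

At [quill brell], quill : (((t→t)→t)→((e→(e→e))→(e→e))) takes brell : ((t→t)→t), giving ((e→(e→e))→(e→e)).
At [gex [quill brell]], gex : (((e→(e→e))→(e→e))→e) takes [quill brell] : ((e→(e→e))→(e→e)), giving e.
At [clud [gex [quill brell]]], clud : (e→t) takes [gex [quill brell]] : e, giving t.
At [sned [clud [gex [quill brell]]]], sned : (t→(t→e)) takes [clud [gex [quill brell]]] : t, giving (t→e).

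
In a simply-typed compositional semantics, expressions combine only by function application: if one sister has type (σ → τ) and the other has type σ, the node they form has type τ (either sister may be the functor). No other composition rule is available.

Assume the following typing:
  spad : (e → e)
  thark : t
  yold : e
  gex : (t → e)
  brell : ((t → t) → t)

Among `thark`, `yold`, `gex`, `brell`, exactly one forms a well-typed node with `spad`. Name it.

thark : t — spad needs e; thark needs nothing (atomic); neither fits.
yold — combines: spad : (e → e) takes yold : e as argument, giving e.
gex : (t → e) — spad needs e; gex needs t; neither fits.
brell : ((t → t) → t) — spad needs e; brell needs (t → t); neither fits.

yold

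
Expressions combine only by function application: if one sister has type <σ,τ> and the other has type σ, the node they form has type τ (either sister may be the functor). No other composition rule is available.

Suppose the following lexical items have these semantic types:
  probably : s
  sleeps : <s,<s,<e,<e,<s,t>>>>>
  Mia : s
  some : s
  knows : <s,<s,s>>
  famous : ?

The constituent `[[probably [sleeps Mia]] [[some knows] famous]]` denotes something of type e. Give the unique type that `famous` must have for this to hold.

<<s,s>,<<e,<e,<s,t>>>,e>>

[[probably [sleeps Mia]] [[some knows] famous]] must have type e. The sister [probably [sleeps Mia]] has type <e,<e,<s,t>>>; that is not a function onto e, so [[some knows] famous] must be the functor, of type <<e,<e,<s,t>>>,e>.
[[some knows] famous] must have type <<e,<e,<s,t>>>,e>. The sister [some knows] has type <s,s>; that is not a function onto <<e,<e,<s,t>>>,e>, so famous must be the functor, of type <<s,s>,<<e,<e,<s,t>>>,e>>.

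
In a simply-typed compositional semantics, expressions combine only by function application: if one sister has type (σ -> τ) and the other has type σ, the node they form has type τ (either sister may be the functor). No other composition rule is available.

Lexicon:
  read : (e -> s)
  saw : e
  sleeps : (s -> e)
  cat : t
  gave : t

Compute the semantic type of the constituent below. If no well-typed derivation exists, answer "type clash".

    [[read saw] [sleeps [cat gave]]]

type clash

[read saw] — read of type (e -> s) combines with saw of type e: type s.
[cat gave]: t with t — neither is a function whose domain matches the other; composition fails here.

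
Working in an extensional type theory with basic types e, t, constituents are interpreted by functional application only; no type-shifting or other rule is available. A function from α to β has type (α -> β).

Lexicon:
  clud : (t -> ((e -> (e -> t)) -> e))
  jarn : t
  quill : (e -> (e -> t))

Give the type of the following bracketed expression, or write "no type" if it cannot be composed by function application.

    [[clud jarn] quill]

e

[clud jarn] — clud of type (t -> ((e -> (e -> t)) -> e)) combines with jarn of type t: type ((e -> (e -> t)) -> e).
[[clud jarn] quill] — [clud jarn] of type ((e -> (e -> t)) -> e) combines with quill of type (e -> (e -> t)): type e.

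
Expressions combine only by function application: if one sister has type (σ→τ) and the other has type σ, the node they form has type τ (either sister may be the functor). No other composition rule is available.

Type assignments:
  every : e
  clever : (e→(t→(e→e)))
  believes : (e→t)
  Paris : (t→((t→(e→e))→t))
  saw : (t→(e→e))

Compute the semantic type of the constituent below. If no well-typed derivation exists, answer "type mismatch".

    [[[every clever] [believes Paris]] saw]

[every clever]: clever is (e→(t→(e→e))), every is e; result (t→(e→e)).
[believes Paris]: (e→t) and (t→((t→(e→e))→t)) cannot combine by function application — type clash.

type mismatch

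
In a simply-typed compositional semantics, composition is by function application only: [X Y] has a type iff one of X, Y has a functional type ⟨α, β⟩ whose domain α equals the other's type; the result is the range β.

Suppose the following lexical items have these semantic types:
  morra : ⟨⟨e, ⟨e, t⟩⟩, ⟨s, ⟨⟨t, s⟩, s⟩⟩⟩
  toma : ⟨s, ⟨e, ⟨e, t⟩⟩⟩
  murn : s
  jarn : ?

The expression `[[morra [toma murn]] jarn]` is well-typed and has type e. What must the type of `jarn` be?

At [[morra [toma murn]] jarn] (required: e): [morra [toma murn]] is ⟨s, ⟨⟨t, s⟩, s⟩⟩, which is not a function with range e; hence jarn is the functor — type ⟨⟨s, ⟨⟨t, s⟩, s⟩⟩, e⟩.

⟨⟨s, ⟨⟨t, s⟩, s⟩⟩, e⟩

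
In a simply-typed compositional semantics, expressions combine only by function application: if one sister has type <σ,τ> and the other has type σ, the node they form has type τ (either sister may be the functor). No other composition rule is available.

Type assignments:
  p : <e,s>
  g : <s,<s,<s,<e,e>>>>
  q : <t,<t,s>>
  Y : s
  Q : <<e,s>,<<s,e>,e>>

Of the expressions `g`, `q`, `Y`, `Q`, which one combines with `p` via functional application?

g : <s,<s,<s,<e,e>>>> — no; p wants e, and g wants s.
q : <t,<t,s>> — no; p wants e, and q wants t.
Y : s — no; p wants e, and Y wants nothing (atomic).
Q — combines: Q : <<e,s>,<<s,e>,e>> takes p : <e,s> as argument, giving <<s,e>,e>.

Q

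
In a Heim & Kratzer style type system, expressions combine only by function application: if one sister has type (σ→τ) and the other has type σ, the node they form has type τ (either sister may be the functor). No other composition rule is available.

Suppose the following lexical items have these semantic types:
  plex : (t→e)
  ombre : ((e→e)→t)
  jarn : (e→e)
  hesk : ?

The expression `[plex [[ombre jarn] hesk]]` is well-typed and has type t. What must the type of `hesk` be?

At [plex [[ombre jarn] hesk]] (required: t): plex is (t→e), which is not a function with range t; hence [[ombre jarn] hesk] is the functor — type ((t→e)→t).
At [[ombre jarn] hesk] (required: ((t→e)→t)): [ombre jarn] is t, which is not a function with range ((t→e)→t); hence hesk is the functor — type (t→((t→e)→t)).

(t→((t→e)→t))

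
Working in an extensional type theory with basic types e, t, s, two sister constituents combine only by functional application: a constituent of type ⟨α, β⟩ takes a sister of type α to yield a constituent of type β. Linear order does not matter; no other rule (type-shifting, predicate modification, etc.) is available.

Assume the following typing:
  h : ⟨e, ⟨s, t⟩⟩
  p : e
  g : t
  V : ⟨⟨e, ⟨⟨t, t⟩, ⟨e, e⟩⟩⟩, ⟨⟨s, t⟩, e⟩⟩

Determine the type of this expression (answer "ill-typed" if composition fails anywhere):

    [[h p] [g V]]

[h p]: ⟨e, ⟨s, t⟩⟩ applied to e yields ⟨s, t⟩.
At [g V]: neither t nor ⟨⟨e, ⟨⟨t, t⟩, ⟨e, e⟩⟩⟩, ⟨⟨s, t⟩, e⟩⟩ can take the other as argument; the node is ill-typed.

ill-typed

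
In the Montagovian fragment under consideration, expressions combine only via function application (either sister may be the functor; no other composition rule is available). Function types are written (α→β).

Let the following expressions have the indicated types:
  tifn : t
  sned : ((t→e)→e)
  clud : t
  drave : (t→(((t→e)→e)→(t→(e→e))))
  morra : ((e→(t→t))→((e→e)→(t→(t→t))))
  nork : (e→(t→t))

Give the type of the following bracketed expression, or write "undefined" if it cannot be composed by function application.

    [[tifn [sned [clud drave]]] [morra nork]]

[clud drave]: drave is (t→(((t→e)→e)→(t→(e→e)))), clud is t; result (((t→e)→e)→(t→(e→e))).
[sned [clud drave]]: [clud drave] is (((t→e)→e)→(t→(e→e))), sned is ((t→e)→e); result (t→(e→e)).
[tifn [sned [clud drave]]]: [sned [clud drave]] is (t→(e→e)), tifn is t; result (e→e).
[morra nork]: morra is ((e→(t→t))→((e→e)→(t→(t→t)))), nork is (e→(t→t)); result ((e→e)→(t→(t→t))).
[[tifn [sned [clud drave]]] [morra nork]]: [morra nork] is ((e→e)→(t→(t→t))), [tifn [sned [clud drave]]] is (e→e); result (t→(t→t)).

(t→(t→t))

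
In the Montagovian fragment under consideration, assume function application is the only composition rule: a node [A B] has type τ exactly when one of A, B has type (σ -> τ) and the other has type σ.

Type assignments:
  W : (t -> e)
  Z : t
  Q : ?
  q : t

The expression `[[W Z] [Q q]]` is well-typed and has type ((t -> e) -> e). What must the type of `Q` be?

[[W Z] [Q q]] must have type ((t -> e) -> e). The sister [W Z] has type e; that is not a function onto ((t -> e) -> e), so [Q q] must be the functor, of type (e -> ((t -> e) -> e)).
[Q q] must have type (e -> ((t -> e) -> e)). The sister q has type t; that is not a function onto (e -> ((t -> e) -> e)), so Q must be the functor, of type (t -> (e -> ((t -> e) -> e))).

(t -> (e -> ((t -> e) -> e)))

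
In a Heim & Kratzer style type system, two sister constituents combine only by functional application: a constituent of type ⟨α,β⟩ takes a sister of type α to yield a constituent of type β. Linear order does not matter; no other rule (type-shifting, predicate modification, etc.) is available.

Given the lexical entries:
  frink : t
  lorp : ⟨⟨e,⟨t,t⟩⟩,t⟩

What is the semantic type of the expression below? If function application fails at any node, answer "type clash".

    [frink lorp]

[frink lorp]: t and ⟨⟨e,⟨t,t⟩⟩,t⟩ cannot combine by function application — type clash.

type clash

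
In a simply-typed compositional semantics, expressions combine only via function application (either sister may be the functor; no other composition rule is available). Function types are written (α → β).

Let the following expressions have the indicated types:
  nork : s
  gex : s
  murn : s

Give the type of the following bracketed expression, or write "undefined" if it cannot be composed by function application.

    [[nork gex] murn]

At [nork gex]: neither s nor s can take the other as argument; the node is ill-typed.

undefined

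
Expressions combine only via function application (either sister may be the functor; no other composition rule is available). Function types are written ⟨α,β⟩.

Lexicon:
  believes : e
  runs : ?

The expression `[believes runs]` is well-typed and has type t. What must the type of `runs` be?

⟨e,t⟩

[believes runs] is required to be t. believes : e cannot yield t as functor, so runs : ⟨e,t⟩.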